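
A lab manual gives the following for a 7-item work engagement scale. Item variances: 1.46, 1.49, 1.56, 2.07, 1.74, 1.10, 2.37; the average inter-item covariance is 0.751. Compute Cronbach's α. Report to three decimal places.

α = 0.849

Σσ²ᵢ = 1.46 + 1.49 + 1.56 + 2.07 + 1.74 + 1.10 + 2.37 = 11.79
Sum of the 21 distinct covariances = 21 × 0.751 = 15.771
σ²_T = Σσ²ᵢ + 2·Σcov = 11.79 + 2 × 15.771 = 43.332
α = (7/6)·(1 − 11.79/43.332) = 0.849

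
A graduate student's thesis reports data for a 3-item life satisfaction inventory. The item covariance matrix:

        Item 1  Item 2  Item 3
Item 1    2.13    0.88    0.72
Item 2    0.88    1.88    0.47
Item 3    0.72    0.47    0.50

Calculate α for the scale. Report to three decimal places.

ΣVar(i) = 2.13 + 1.88 + 0.50 = 4.51
Sum of off-diagonal covariances = 2.07
σ²_total = 4.51 + 2 × 2.07 = 8.65
α = (k/(k−1))·(1 − ΣVar(i)/σ²_total) = (3/2)·(1 − 4.51/8.65) = 0.718

α = 0.718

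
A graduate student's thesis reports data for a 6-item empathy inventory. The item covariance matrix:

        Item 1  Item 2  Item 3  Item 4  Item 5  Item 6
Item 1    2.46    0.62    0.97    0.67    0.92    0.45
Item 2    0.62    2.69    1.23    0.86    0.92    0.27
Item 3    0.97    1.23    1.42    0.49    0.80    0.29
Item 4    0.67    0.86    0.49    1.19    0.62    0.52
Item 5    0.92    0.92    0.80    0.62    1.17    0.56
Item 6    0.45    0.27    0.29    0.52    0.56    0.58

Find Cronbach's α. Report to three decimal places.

ΣVar(i) = 2.46 + 2.69 + 1.42 + 1.19 + 1.17 + 0.58 = 9.51
Sum of off-diagonal covariances = 10.19
Var(T) = 9.51 + 2 × 10.19 = 29.89
α = (k/(k−1))·(1 − ΣVar(i)/Var(T)) = (6/5)·(1 − 9.51/29.89) = 0.818

Cronbach's α = 0.818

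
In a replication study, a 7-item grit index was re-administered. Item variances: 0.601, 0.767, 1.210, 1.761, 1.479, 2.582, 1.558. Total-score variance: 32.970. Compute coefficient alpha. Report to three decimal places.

Σσ²ᵢ = 0.601 + 0.767 + 1.210 + 1.761 + 1.479 + 2.582 + 1.558 = 9.958
α = (k/(k−1))·(1 − Σσ²ᵢ/total variance) = (7/6)·(1 − 9.958/32.970) = 0.814

coefficient alpha = 0.814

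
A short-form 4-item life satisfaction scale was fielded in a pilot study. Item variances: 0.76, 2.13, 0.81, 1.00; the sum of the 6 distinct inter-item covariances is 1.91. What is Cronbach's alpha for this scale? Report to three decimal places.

Σσᵢ² = 0.76 + 2.13 + 0.81 + 1.00 = 4.70
Sum of distinct covariances = 1.91
σ²_T = Σσᵢ² + 2·Σcov = 4.70 + 2 × 1.91 = 8.52
α = (4/3)·(1 − 4.70/8.52) = 0.598

Cronbach's alpha = 0.598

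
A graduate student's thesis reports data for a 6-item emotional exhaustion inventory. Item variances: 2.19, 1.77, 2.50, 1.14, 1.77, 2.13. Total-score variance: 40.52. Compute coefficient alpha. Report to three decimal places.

coefficient alpha = 0.859

sum of item variances = 2.19 + 1.77 + 2.50 + 1.14 + 1.77 + 2.13 = 11.50
α = (k/(k−1))·(1 − sum of item variances/σ²_T) = (6/5)·(1 − 11.50/40.52) = 0.859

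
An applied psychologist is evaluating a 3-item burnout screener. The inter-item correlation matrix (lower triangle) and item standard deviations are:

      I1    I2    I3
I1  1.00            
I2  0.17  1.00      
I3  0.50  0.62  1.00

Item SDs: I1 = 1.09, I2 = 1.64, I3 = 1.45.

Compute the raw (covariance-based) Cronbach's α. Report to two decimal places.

Cronbach's α = 0.69

Σσ²ᵢ = 1.09² + 1.64² + 1.45² = 5.9802
Covariances σ_ij = r_ij · s_i · s_j:
  σ(I1,I2) = 0.17 × 1.09 × 1.64 = 0.3039
  σ(I1,I3) = 0.50 × 1.09 × 1.45 = 0.7903
  σ(I2,I3) = 0.62 × 1.64 × 1.45 = 1.4744
σ²_T = Σσ²ᵢ + 2·Σσ_ij = 5.9802 + 2 × 2.5686 = 11.1174
α = (3/2)·(1 − 5.9802/11.1174) = 0.69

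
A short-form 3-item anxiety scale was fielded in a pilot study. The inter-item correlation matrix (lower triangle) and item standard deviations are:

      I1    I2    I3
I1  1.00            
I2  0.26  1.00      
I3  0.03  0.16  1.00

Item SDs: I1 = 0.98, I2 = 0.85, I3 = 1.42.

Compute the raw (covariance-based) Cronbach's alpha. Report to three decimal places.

α = 0.294

Σσ²ᵢ = 0.98² + 0.85² + 1.42² = 3.6993
Covariances σ_ij = r_ij · s_i · s_j:
  σ(I1,I2) = 0.26 × 0.98 × 0.85 = 0.2166
  σ(I1,I3) = 0.03 × 0.98 × 1.42 = 0.0417
  σ(I2,I3) = 0.16 × 0.85 × 1.42 = 0.1931
σ²_T = Σσ²ᵢ + 2·Σσ_ij = 3.6993 + 2 × 0.4514 = 4.6021
α = (3/2)·(1 − 3.6993/4.6021) = 0.294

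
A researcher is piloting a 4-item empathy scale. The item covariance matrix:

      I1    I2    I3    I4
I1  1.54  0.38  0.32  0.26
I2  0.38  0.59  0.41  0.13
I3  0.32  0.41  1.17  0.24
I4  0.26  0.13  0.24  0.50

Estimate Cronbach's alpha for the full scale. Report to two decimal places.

ΣVar(i) = 1.54 + 0.59 + 1.17 + 0.50 = 3.80
Σ_{i<j} σ_ij = 1.74
Var(T) = 3.80 + 2 × 1.74 = 7.28
α = (k/(k−1))·(1 − ΣVar(i)/Var(T)) = (4/3)·(1 − 3.80/7.28) = 0.64

α = 0.64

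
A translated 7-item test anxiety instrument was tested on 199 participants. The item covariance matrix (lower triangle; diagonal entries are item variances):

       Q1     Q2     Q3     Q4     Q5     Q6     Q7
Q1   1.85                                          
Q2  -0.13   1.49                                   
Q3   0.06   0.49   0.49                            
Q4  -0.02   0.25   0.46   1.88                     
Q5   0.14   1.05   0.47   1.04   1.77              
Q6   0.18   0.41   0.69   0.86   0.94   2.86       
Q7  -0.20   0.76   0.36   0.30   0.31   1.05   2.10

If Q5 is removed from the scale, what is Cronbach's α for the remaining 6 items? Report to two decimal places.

Remaining items: Q1, Q2, Q3, Q4, Q6, Q7 (k = 6).
Σσᵢ² = 1.85 + 1.49 + 0.49 + 1.88 + 2.86 + 2.10 = 10.67
Var(T) = 10.67 + 2 × 5.52 = 21.71
α (item deleted) = (6/5)·(1 − 10.67/21.71) = 0.61

Cronbach's α = 0.61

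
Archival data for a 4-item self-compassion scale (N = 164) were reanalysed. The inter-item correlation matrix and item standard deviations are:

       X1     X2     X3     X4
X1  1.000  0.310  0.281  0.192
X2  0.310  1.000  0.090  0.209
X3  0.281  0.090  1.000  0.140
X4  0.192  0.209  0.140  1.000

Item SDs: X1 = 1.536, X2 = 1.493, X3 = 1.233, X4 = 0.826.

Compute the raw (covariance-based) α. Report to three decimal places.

Σσ²ᵢ = 1.536² + 1.493² + 1.233² + 0.826² = 6.7909
Covariances σ_ij = r_ij · s_i · s_j:
  σ(X1,X2) = 0.310 × 1.536 × 1.493 = 0.7109
  σ(X1,X3) = 0.281 × 1.536 × 1.233 = 0.5322
  σ(X1,X4) = 0.192 × 1.536 × 0.826 = 0.2436
  σ(X2,X3) = 0.090 × 1.493 × 1.233 = 0.1657
  σ(X2,X4) = 0.209 × 1.493 × 0.826 = 0.2577
  σ(X3,X4) = 0.140 × 1.233 × 0.826 = 0.1426
σ²_T = Σσ²ᵢ + 2·Σσ_ij = 6.7909 + 2 × 2.0527 = 10.8963
α = (4/3)·(1 − 6.7909/10.8963) = 0.502

α = 0.502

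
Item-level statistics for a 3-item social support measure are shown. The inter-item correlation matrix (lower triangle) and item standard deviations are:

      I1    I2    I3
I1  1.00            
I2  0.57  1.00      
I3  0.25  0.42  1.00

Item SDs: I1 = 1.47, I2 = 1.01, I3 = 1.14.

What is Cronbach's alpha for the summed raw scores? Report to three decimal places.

α = 0.658

Σσ²ᵢ = 1.47² + 1.01² + 1.14² = 4.4806
Covariances σ_ij = r_ij · s_i · s_j:
  σ(I1,I2) = 0.57 × 1.47 × 1.01 = 0.8463
  σ(I1,I3) = 0.25 × 1.47 × 1.14 = 0.4189
  σ(I2,I3) = 0.42 × 1.01 × 1.14 = 0.4836
σ²_T = Σσ²ᵢ + 2·Σσ_ij = 4.4806 + 2 × 1.7488 = 7.9782
α = (3/2)·(1 − 4.4806/7.9782) = 0.658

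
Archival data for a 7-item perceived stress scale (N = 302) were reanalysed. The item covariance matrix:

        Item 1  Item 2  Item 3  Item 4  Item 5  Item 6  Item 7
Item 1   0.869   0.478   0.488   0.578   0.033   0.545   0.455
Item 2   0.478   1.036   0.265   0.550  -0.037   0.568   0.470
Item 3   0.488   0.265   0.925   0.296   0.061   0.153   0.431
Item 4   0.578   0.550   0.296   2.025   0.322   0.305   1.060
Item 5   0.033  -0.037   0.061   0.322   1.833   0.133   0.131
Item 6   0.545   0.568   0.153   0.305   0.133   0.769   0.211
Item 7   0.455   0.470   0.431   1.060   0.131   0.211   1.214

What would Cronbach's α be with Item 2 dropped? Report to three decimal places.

Remaining items: Item 1, Item 3, Item 4, Item 5, Item 6, Item 7 (k = 6).
ΣVar(i) = 0.869 + 0.925 + 2.025 + 1.833 + 0.769 + 1.214 = 7.635
σ²_total = 7.635 + 2 × 5.202 = 18.039
α (item deleted) = (6/5)·(1 − 7.635/18.039) = 0.692

Cronbach's α = 0.692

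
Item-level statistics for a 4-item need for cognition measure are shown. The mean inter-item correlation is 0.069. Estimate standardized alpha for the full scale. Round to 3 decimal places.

α = 0.229

Standardized α = k·r̄ / (1 + (k−1)·r̄) = 4 × 0.069 / (1 + 3 × 0.069)
  = 0.2760 / 1.2070 = 0.229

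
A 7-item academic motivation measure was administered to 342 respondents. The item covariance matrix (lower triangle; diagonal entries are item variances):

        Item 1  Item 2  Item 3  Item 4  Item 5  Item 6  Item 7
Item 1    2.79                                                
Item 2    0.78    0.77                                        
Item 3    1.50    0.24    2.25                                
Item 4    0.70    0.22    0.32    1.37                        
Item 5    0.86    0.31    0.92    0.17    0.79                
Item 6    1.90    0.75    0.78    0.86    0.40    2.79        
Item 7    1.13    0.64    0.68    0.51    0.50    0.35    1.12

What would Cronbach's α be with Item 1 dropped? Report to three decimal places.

Remaining items: Item 2, Item 3, Item 4, Item 5, Item 6, Item 7 (k = 6).
Σσ²ᵢ = 0.77 + 2.25 + 1.37 + 0.79 + 2.79 + 1.12 = 9.09
Var(T) = 9.09 + 2 × 7.65 = 24.39
α (item deleted) = (6/5)·(1 − 9.09/24.39) = 0.753

α = 0.753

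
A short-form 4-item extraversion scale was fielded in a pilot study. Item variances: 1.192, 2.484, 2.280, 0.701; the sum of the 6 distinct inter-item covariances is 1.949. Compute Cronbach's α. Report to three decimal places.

Σσ²ᵢ = 1.192 + 2.484 + 2.280 + 0.701 = 6.657
Sum of distinct covariances = 1.949
σ²_total = Σσ²ᵢ + 2·Σcov = 6.657 + 2 × 1.949 = 10.555
α = (4/3)·(1 − 6.657/10.555) = 0.492

α = 0.492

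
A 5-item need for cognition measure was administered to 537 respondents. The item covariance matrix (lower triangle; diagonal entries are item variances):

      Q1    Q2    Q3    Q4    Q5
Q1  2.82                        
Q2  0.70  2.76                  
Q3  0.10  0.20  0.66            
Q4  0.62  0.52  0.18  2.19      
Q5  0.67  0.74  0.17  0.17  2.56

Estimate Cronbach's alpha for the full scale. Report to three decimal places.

Σσᵢ² = 2.82 + 2.76 + 0.66 + 2.19 + 2.56 = 10.99
Σ_{i<j} σ_ij = 4.07
total variance = 10.99 + 2 × 4.07 = 19.13
α = (k/(k−1))·(1 − Σσᵢ²/total variance) = (5/4)·(1 − 10.99/19.13) = 0.532

α = 0.532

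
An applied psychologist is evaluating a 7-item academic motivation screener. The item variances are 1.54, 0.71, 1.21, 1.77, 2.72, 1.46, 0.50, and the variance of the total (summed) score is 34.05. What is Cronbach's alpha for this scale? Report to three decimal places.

α = 0.827

sum of item variances = 1.54 + 0.71 + 1.21 + 1.77 + 2.72 + 1.46 + 0.50 = 9.91
α = (k/(k−1))·(1 − sum of item variances/Var(T)) = (7/6)·(1 − 9.91/34.05) = 0.827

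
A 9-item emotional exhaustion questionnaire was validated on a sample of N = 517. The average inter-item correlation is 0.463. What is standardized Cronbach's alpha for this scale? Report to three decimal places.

Standardized α = k·r̄ / (1 + (k−1)·r̄) = 9 × 0.463 / (1 + 8 × 0.463)
  = 4.1670 / 4.7040 = 0.886

standardized Cronbach's alpha = 0.886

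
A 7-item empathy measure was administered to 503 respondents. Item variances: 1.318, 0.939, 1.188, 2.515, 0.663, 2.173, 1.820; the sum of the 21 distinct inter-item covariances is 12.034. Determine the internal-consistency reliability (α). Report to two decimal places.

Σσᵢ² = 1.318 + 0.939 + 1.188 + 2.515 + 0.663 + 2.173 + 1.820 = 10.616
Sum of distinct covariances = 12.034
σ²_total = Σσᵢ² + 2·Σcov = 10.616 + 2 × 12.034 = 34.684
α = (7/6)·(1 − 10.616/34.684) = 0.81

α = 0.81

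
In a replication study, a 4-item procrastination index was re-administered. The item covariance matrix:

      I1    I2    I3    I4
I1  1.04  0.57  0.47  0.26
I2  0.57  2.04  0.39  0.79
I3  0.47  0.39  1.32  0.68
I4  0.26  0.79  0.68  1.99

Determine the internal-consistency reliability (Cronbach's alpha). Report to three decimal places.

Cronbach's alpha = 0.663

Σσ²ᵢ = 1.04 + 2.04 + 1.32 + 1.99 = 6.39
Σ_{i<j} σ_ij = 3.16
σ²_T = 6.39 + 2 × 3.16 = 12.71
α = (k/(k−1))·(1 − Σσ²ᵢ/σ²_T) = (4/3)·(1 − 6.39/12.71) = 0.663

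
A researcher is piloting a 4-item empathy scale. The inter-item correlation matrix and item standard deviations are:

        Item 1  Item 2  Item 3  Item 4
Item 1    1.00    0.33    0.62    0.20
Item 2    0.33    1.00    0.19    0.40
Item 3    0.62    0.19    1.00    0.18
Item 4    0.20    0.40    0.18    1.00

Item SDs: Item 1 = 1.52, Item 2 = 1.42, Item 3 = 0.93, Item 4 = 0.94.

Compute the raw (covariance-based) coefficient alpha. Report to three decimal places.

Σσ²ᵢ = 1.52² + 1.42² + 0.93² + 0.94² = 6.0753
Covariances σ_ij = r_ij · s_i · s_j:
  σ(Item 1,Item 2) = 0.33 × 1.52 × 1.42 = 0.7123
  σ(Item 1,Item 3) = 0.62 × 1.52 × 0.93 = 0.8764
  σ(Item 1,Item 4) = 0.20 × 1.52 × 0.94 = 0.2858
  σ(Item 2,Item 3) = 0.19 × 1.42 × 0.93 = 0.2509
  σ(Item 2,Item 4) = 0.40 × 1.42 × 0.94 = 0.5339
  σ(Item 3,Item 4) = 0.18 × 0.93 × 0.94 = 0.1574
σ²_T = Σσ²ᵢ + 2·Σσ_ij = 6.0753 + 2 × 2.8167 = 11.7087
α = (4/3)·(1 − 6.0753/11.7087) = 0.642

coefficient alpha = 0.642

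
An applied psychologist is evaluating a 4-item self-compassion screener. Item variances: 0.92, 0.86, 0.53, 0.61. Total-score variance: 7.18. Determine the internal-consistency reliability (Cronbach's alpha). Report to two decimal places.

α = 0.79

ΣVar(i) = 0.92 + 0.86 + 0.53 + 0.61 = 2.92
α = (k/(k−1))·(1 − ΣVar(i)/σ²_T) = (4/3)·(1 − 2.92/7.18) = 0.79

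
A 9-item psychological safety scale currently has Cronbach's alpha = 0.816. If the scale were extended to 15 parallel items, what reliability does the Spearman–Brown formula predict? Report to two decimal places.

Length factor m = 15/9 = 1.6667
α' = m·α / (1 + (m−1)·α)
   = 15/9 × 0.816 / (1 + (15/9 − 1) × 0.816)
   = 1.3600 / 1.5440 = 0.88

predicted reliability = 0.88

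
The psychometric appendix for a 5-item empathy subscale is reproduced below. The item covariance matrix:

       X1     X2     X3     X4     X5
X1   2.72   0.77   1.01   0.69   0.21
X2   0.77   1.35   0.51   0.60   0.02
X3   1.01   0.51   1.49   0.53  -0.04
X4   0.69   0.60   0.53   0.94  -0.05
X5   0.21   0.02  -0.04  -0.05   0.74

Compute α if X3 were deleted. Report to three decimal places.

Remaining items: X1, X2, X4, X5 (k = 4).
ΣVar(i) = 2.72 + 1.35 + 0.94 + 0.74 = 5.75
total variance = 5.75 + 2 × 2.24 = 10.23
α (item deleted) = (4/3)·(1 − 5.75/10.23) = 0.584

α = 0.584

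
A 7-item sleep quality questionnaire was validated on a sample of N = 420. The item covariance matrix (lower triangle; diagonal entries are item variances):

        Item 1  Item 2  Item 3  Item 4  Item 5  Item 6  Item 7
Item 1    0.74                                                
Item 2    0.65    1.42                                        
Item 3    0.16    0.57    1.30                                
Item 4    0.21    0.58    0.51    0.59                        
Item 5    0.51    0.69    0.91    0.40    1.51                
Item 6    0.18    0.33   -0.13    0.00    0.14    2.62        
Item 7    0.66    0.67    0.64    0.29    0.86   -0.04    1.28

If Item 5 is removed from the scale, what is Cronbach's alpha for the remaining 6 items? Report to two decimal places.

Cronbach's alpha = 0.68

Remaining items: Item 1, Item 2, Item 3, Item 4, Item 6, Item 7 (k = 6).
ΣVar(i) = 0.74 + 1.42 + 1.30 + 0.59 + 2.62 + 1.28 = 7.95
σ²_T = 7.95 + 2 × 5.28 = 18.51
α (item deleted) = (6/5)·(1 − 7.95/18.51) = 0.68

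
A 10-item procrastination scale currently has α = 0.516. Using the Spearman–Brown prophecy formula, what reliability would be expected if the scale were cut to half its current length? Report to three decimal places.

predicted reliability = 0.348

Length factor m = 1/2
α' = m·α / (1 − (1−m)·α)
   = 1/2 × 0.516 / (1 − (1 − 1/2) × 0.516)
   = 0.2580 / 0.7420 = 0.348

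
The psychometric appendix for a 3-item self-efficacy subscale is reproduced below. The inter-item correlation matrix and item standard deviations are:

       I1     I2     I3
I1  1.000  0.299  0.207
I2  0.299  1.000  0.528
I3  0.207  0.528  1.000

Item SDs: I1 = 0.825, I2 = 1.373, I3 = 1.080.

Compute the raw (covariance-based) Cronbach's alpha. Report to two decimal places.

Σσ²ᵢ = 0.825² + 1.373² + 1.080² = 3.7322
Covariances σ_ij = r_ij · s_i · s_j:
  σ(I1,I2) = 0.299 × 0.825 × 1.373 = 0.3387
  σ(I1,I3) = 0.207 × 0.825 × 1.080 = 0.1844
  σ(I2,I3) = 0.528 × 1.373 × 1.080 = 0.7829
σ²_T = Σσ²ᵢ + 2·Σσ_ij = 3.7322 + 2 × 1.3060 = 6.3442
α = (3/2)·(1 − 3.7322/6.3442) = 0.62

Cronbach's alpha = 0.62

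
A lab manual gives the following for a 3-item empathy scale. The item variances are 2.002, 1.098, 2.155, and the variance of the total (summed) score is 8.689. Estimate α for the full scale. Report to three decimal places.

α = 0.593

ΣVar(i) = 2.002 + 1.098 + 2.155 = 5.255
α = (k/(k−1))·(1 − ΣVar(i)/total variance) = (3/2)·(1 − 5.255/8.689) = 0.593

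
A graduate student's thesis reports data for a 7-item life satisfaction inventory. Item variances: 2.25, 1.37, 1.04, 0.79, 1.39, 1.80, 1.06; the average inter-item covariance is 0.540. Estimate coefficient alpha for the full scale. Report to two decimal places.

α = 0.82

Σσᵢ² = 2.25 + 1.37 + 1.04 + 0.79 + 1.39 + 1.80 + 1.06 = 9.70
Sum of the 21 distinct covariances = 21 × 0.540 = 11.340
Var(T) = Σσᵢ² + 2·Σcov = 9.70 + 2 × 11.340 = 32.380
α = (7/6)·(1 − 9.70/32.380) = 0.82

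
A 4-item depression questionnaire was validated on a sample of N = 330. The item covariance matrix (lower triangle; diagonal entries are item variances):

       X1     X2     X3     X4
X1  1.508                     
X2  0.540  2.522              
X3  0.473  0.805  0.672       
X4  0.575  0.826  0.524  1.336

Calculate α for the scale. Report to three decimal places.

α = 0.738

ΣVar(i) = 1.508 + 2.522 + 0.672 + 1.336 = 6.038
Σ_{i<j} σ_ij = 3.743
total variance = 6.038 + 2 × 3.743 = 13.524
α = (k/(k−1))·(1 − ΣVar(i)/total variance) = (4/3)·(1 − 6.038/13.524) = 0.738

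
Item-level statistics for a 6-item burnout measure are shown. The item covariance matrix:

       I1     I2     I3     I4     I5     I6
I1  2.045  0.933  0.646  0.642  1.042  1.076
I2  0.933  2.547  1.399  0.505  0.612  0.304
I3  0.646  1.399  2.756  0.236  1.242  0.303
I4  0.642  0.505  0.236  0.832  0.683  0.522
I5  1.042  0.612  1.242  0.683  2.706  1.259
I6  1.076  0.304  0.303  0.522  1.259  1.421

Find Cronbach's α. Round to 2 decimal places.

Cronbach's α = 0.78

sum of item variances = 2.045 + 2.547 + 2.756 + 0.832 + 2.706 + 1.421 = 12.307
Sum of the distinct covariances = 11.404
total variance = 12.307 + 2 × 11.404 = 35.115
α = (k/(k−1))·(1 − sum of item variances/total variance) = (6/5)·(1 − 12.307/35.115) = 0.78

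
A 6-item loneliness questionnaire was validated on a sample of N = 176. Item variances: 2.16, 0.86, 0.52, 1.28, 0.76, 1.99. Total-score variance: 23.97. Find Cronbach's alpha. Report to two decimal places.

α = 0.82

sum of item variances = 2.16 + 0.86 + 0.52 + 1.28 + 0.76 + 1.99 = 7.57
α = (k/(k−1))·(1 − sum of item variances/σ²_T) = (6/5)·(1 − 7.57/23.97) = 0.82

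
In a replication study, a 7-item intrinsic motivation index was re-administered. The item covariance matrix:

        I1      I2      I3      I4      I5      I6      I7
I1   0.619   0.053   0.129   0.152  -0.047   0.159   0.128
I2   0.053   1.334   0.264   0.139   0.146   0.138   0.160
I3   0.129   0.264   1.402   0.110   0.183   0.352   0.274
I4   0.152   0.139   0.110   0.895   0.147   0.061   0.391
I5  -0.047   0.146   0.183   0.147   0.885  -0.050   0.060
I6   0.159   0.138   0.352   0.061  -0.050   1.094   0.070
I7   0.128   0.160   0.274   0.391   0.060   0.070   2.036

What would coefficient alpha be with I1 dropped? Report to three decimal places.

α = 0.468

Remaining items: I2, I3, I4, I5, I6, I7 (k = 6).
Σσᵢ² = 1.334 + 1.402 + 0.895 + 0.885 + 1.094 + 2.036 = 7.646
σ²_total = 7.646 + 2 × 2.445 = 12.536
α (item deleted) = (6/5)·(1 − 7.646/12.536) = 0.468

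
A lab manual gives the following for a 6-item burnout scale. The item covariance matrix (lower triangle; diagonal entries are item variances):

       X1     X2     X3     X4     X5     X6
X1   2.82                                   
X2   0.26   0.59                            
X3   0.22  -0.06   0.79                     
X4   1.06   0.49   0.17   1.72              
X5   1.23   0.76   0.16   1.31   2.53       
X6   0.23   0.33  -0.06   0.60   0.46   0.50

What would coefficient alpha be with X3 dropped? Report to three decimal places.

coefficient alpha = 0.778

Remaining items: X1, X2, X4, X5, X6 (k = 5).
sum of item variances = 2.82 + 0.59 + 1.72 + 2.53 + 0.50 = 8.16
σ²_total = 8.16 + 2 × 6.73 = 21.62
α (item deleted) = (5/4)·(1 − 8.16/21.62) = 0.778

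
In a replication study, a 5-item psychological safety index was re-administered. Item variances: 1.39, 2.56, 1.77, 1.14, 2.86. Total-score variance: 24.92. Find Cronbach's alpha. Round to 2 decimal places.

Cronbach's alpha = 0.76

ΣVar(i) = 1.39 + 2.56 + 1.77 + 1.14 + 2.86 = 9.72
α = (k/(k−1))·(1 − ΣVar(i)/Var(T)) = (5/4)·(1 − 9.72/24.92) = 0.76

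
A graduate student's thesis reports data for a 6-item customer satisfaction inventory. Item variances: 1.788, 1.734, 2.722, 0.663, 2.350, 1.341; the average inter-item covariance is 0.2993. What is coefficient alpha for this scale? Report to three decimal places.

ΣVar(i) = 1.788 + 1.734 + 2.722 + 0.663 + 2.350 + 1.341 = 10.598
Sum of the 15 distinct covariances = 15 × 0.2993 = 4.4895
σ²_T = ΣVar(i) + 2·Σcov = 10.598 + 2 × 4.4895 = 19.5770
α = (6/5)·(1 − 10.598/19.5770) = 0.550

α = 0.550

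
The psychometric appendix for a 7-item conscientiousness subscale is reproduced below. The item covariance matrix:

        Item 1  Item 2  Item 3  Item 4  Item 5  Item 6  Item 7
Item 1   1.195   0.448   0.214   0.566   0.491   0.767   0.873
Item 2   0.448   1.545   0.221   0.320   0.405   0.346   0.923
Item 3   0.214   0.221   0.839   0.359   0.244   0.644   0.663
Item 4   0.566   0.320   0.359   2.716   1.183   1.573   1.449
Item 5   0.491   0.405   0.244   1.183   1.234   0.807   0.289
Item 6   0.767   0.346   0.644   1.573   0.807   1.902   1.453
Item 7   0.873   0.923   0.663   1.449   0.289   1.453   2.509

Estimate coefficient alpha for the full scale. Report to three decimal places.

α = 0.822

sum of item variances = 1.195 + 1.545 + 0.839 + 2.716 + 1.234 + 1.902 + 2.509 = 11.940
Sum of off-diagonal covariances = 14.238
Var(T) = 11.940 + 2 × 14.238 = 40.416
α = (k/(k−1))·(1 − sum of item variances/Var(T)) = (7/6)·(1 − 11.940/40.416) = 0.822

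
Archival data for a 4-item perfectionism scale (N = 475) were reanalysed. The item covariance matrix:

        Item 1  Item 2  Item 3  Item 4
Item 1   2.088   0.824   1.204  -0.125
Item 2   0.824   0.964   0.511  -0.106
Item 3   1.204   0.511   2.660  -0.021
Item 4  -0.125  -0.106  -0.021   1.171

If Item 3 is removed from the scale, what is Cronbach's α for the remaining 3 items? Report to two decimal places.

Cronbach's α = 0.33

Remaining items: Item 1, Item 2, Item 4 (k = 3).
sum of item variances = 2.088 + 0.964 + 1.171 = 4.223
Var(T) = 4.223 + 2 × 0.593 = 5.409
α (item deleted) = (3/2)·(1 − 4.223/5.409) = 0.33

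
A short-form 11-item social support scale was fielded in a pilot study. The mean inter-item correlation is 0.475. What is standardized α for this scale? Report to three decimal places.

Standardized α = k·r̄ / (1 + (k−1)·r̄) = 11 × 0.475 / (1 + 10 × 0.475)
  = 5.2250 / 5.7500 = 0.909

standardized α = 0.909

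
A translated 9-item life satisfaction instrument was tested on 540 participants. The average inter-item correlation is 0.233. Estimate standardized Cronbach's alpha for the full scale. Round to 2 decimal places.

Standardized α = k·r̄ / (1 + (k−1)·r̄) = 9 × 0.233 / (1 + 8 × 0.233)
  = 2.0970 / 2.8640 = 0.73

α = 0.73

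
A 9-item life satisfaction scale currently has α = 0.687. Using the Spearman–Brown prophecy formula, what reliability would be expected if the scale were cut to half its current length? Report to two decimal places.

predicted reliability = 0.52

Length factor m = 1/2
α' = m·α / (1 − (1−m)·α)
   = 1/2 × 0.687 / (1 − (1 − 1/2) × 0.687)
   = 0.3435 / 0.6565 = 0.52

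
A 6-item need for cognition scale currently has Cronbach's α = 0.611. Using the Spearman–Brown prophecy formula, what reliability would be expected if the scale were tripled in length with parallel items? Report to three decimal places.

Length factor m = 3
α' = m·α / (1 + (m−1)·α)
   = 3 × 0.611 / (1 + (3 − 1) × 0.611)
   = 1.8330 / 2.2220 = 0.825

predicted reliability = 0.825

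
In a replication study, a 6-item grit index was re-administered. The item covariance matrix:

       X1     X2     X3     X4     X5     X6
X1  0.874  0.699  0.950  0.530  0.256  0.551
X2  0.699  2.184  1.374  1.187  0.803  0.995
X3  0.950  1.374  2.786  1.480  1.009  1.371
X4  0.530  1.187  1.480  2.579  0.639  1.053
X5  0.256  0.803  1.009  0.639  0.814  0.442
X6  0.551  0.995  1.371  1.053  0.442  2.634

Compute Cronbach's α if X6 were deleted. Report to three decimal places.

α = 0.824

Remaining items: X1, X2, X3, X4, X5 (k = 5).
sum of item variances = 0.874 + 2.184 + 2.786 + 2.579 + 0.814 = 9.237
σ²_T = 9.237 + 2 × 8.927 = 27.091
α (item deleted) = (5/4)·(1 − 9.237/27.091) = 0.824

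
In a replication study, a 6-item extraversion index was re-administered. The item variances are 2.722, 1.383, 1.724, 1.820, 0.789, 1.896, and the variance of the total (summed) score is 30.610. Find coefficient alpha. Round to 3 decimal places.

ΣVar(i) = 2.722 + 1.383 + 1.724 + 1.820 + 0.789 + 1.896 = 10.334
α = (k/(k−1))·(1 − ΣVar(i)/σ²_total) = (6/5)·(1 − 10.334/30.610) = 0.795

coefficient alpha = 0.795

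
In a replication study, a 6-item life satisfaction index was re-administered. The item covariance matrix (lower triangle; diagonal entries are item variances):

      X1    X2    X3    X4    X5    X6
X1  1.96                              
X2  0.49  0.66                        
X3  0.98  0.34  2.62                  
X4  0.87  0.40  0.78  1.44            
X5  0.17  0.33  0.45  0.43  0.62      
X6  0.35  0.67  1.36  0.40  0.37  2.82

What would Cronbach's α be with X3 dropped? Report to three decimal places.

Remaining items: X1, X2, X4, X5, X6 (k = 5).
sum of item variances = 1.96 + 0.66 + 1.44 + 0.62 + 2.82 = 7.50
Var(T) = 7.50 + 2 × 4.48 = 16.46
α (item deleted) = (5/4)·(1 − 7.50/16.46) = 0.680

Cronbach's α = 0.680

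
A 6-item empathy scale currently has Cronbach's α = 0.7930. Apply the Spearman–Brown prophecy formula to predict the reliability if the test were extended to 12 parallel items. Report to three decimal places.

predicted reliability = 0.885

Length factor m = 12/6 = 2.0000
α' = m·α / (1 + (m−1)·α)
   = 12/6 × 0.7930 / (1 + (12/6 − 1) × 0.7930)
   = 1.5860 / 1.7930 = 0.885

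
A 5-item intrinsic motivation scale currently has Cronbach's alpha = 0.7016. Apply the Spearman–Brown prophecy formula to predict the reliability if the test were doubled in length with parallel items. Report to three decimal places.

Length factor m = 2
α' = m·α / (1 + (m−1)·α)
   = 2 × 0.7016 / (1 + (2 − 1) × 0.7016)
   = 1.4032 / 1.7016 = 0.825

predicted reliability = 0.825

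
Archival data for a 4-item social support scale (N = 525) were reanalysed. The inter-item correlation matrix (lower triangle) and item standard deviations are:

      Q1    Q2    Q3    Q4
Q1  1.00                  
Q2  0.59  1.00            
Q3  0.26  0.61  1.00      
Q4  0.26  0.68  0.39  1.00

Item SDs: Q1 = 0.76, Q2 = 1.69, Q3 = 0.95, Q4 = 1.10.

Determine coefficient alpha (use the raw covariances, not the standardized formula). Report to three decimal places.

Σσ²ᵢ = 0.76² + 1.69² + 0.95² + 1.10² = 5.5462
Covariances σ_ij = r_ij · s_i · s_j:
  σ(Q1,Q2) = 0.59 × 0.76 × 1.69 = 0.7578
  σ(Q1,Q3) = 0.26 × 0.76 × 0.95 = 0.1877
  σ(Q1,Q4) = 0.26 × 0.76 × 1.10 = 0.2174
  σ(Q2,Q3) = 0.61 × 1.69 × 0.95 = 0.9794
  σ(Q2,Q4) = 0.68 × 1.69 × 1.10 = 1.2641
  σ(Q3,Q4) = 0.39 × 0.95 × 1.10 = 0.4076
σ²_T = Σσ²ᵢ + 2·Σσ_ij = 5.5462 + 2 × 3.8140 = 13.1742
α = (4/3)·(1 − 5.5462/13.1742) = 0.772

α = 0.772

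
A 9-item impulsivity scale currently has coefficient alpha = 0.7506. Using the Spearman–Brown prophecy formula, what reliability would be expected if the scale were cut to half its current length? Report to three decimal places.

predicted reliability = 0.601

Length factor m = 1/2
α' = m·α / (1 − (1−m)·α)
   = 1/2 × 0.7506 / (1 − (1 − 1/2) × 0.7506)
   = 0.3753 / 0.6247 = 0.601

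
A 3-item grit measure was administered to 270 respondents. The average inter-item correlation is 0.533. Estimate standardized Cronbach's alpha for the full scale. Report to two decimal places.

α = 0.77

Standardized α = k·r̄ / (1 + (k−1)·r̄) = 3 × 0.533 / (1 + 2 × 0.533)
  = 1.5990 / 2.0660 = 0.77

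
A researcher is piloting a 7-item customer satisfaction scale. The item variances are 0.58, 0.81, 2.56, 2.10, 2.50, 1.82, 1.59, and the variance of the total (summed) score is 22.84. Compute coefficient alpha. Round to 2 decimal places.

coefficient alpha = 0.56

sum of item variances = 0.58 + 0.81 + 2.56 + 2.10 + 2.50 + 1.82 + 1.59 = 11.96
α = (k/(k−1))·(1 − sum of item variances/σ²_total) = (7/6)·(1 − 11.96/22.84) = 0.56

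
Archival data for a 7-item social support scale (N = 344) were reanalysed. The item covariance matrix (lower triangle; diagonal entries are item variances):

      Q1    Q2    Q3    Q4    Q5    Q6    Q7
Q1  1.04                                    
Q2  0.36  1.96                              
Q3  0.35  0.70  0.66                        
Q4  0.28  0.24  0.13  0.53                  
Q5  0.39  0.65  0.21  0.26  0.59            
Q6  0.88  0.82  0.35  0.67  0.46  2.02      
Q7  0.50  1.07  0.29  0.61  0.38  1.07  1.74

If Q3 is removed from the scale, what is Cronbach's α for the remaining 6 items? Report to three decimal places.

α = 0.824

Remaining items: Q1, Q2, Q4, Q5, Q6, Q7 (k = 6).
Σσᵢ² = 1.04 + 1.96 + 0.53 + 0.59 + 2.02 + 1.74 = 7.88
σ²_T = 7.88 + 2 × 8.64 = 25.16
α (item deleted) = (6/5)·(1 − 7.88/25.16) = 0.824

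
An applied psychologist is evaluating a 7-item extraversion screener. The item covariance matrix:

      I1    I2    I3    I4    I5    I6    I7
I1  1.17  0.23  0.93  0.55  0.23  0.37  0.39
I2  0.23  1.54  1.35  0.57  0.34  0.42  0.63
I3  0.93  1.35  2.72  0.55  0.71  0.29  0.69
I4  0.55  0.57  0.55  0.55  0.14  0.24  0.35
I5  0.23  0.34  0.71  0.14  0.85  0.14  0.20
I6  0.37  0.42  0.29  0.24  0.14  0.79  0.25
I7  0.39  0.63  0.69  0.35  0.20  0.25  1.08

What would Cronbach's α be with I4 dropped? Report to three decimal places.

Remaining items: I1, I2, I3, I5, I6, I7 (k = 6).
sum of item variances = 1.17 + 1.54 + 2.72 + 0.85 + 0.79 + 1.08 = 8.15
σ²_total = 8.15 + 2 × 7.17 = 22.49
α (item deleted) = (6/5)·(1 − 8.15/22.49) = 0.765

α = 0.765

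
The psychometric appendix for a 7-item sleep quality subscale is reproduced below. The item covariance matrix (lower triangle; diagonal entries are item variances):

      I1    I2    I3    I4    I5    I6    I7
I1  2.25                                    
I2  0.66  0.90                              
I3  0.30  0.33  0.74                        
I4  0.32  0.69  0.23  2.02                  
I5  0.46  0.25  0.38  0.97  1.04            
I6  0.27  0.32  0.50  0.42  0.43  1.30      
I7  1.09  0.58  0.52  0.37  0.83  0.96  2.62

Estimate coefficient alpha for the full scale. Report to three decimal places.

coefficient alpha = 0.778

Σσᵢ² = 2.25 + 0.90 + 0.74 + 2.02 + 1.04 + 1.30 + 2.62 = 10.87
Sum of off-diagonal covariances = 10.88
Var(T) = 10.87 + 2 × 10.88 = 32.63
α = (k/(k−1))·(1 − Σσᵢ²/Var(T)) = (7/6)·(1 − 10.87/32.63) = 0.778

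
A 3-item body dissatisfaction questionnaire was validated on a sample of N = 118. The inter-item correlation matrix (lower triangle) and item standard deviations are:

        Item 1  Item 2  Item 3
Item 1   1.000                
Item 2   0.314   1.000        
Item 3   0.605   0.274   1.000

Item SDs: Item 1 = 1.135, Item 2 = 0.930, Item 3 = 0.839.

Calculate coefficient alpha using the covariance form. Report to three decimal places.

coefficient alpha = 0.660

Σσ²ᵢ = 1.135² + 0.930² + 0.839² = 2.8570
Covariances σ_ij = r_ij · s_i · s_j:
  σ(Item 1,Item 2) = 0.314 × 1.135 × 0.930 = 0.3314
  σ(Item 1,Item 3) = 0.605 × 1.135 × 0.839 = 0.5761
  σ(Item 2,Item 3) = 0.274 × 0.930 × 0.839 = 0.2138
σ²_T = Σσ²ᵢ + 2·Σσ_ij = 2.8570 + 2 × 1.1213 = 5.0996
α = (3/2)·(1 − 2.8570/5.0996) = 0.660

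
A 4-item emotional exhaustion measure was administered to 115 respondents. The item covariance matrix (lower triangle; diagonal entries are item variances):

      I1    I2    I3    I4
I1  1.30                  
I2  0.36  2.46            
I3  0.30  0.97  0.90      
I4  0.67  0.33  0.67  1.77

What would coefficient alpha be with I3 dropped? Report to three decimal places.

coefficient alpha = 0.495

Remaining items: I1, I2, I4 (k = 3).
Σσ²ᵢ = 1.30 + 2.46 + 1.77 = 5.53
Var(T) = 5.53 + 2 × 1.36 = 8.25
α (item deleted) = (3/2)·(1 − 5.53/8.25) = 0.495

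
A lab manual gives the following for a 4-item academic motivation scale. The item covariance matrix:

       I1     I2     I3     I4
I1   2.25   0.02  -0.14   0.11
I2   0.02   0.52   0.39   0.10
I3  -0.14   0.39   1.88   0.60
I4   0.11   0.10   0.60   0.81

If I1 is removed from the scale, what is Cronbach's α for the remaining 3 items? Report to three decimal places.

Remaining items: I2, I3, I4 (k = 3).
sum of item variances = 0.52 + 1.88 + 0.81 = 3.21
σ²_total = 3.21 + 2 × 1.09 = 5.39
α (item deleted) = (3/2)·(1 − 3.21/5.39) = 0.607

Cronbach's α = 0.607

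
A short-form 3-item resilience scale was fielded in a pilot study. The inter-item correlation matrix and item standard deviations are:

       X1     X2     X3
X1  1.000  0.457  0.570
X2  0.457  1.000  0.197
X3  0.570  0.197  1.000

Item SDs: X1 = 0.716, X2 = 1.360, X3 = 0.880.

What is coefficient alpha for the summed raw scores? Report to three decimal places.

Σσ²ᵢ = 0.716² + 1.360² + 0.880² = 3.1367
Covariances σ_ij = r_ij · s_i · s_j:
  σ(X1,X2) = 0.457 × 0.716 × 1.360 = 0.4450
  σ(X1,X3) = 0.570 × 0.716 × 0.880 = 0.3591
  σ(X2,X3) = 0.197 × 1.360 × 0.880 = 0.2358
σ²_T = Σσ²ᵢ + 2·Σσ_ij = 3.1367 + 2 × 1.0399 = 5.2165
α = (3/2)·(1 − 3.1367/5.2165) = 0.598

α = 0.598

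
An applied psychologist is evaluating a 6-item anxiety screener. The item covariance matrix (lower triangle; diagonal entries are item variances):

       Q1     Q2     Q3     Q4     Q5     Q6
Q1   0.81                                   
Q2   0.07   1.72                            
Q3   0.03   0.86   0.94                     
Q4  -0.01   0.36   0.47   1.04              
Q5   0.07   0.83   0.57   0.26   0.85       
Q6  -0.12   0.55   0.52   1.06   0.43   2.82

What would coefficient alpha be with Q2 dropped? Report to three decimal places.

α = 0.630

Remaining items: Q1, Q3, Q4, Q5, Q6 (k = 5).
Σσᵢ² = 0.81 + 0.94 + 1.04 + 0.85 + 2.82 = 6.46
total variance = 6.46 + 2 × 3.28 = 13.02
α (item deleted) = (5/4)·(1 − 6.46/13.02) = 0.630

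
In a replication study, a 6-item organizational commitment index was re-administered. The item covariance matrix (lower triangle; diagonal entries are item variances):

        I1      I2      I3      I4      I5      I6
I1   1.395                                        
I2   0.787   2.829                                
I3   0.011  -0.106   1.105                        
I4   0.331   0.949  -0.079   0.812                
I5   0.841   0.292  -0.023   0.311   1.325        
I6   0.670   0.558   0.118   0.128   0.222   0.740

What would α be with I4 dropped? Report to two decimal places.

Remaining items: I1, I2, I3, I5, I6 (k = 5).
Σσ²ᵢ = 1.395 + 2.829 + 1.105 + 1.325 + 0.740 = 7.394
total variance = 7.394 + 2 × 3.370 = 14.134
α (item deleted) = (5/4)·(1 − 7.394/14.134) = 0.60

α = 0.60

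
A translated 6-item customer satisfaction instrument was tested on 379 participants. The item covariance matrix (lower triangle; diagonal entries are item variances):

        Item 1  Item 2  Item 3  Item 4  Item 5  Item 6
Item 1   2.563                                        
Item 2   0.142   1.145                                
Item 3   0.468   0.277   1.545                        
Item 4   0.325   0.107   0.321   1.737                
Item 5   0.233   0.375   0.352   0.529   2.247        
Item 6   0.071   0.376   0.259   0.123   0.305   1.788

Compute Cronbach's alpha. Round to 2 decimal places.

sum of item variances = 2.563 + 1.145 + 1.545 + 1.737 + 2.247 + 1.788 = 11.025
Sum of off-diagonal covariances = 4.263
total variance = 11.025 + 2 × 4.263 = 19.551
α = (k/(k−1))·(1 − sum of item variances/total variance) = (6/5)·(1 − 11.025/19.551) = 0.52

α = 0.52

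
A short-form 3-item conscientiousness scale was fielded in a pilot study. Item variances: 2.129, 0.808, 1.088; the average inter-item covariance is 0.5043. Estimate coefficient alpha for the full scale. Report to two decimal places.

sum of item variances = 2.129 + 0.808 + 1.088 = 4.025
Sum of the 3 distinct covariances = 3 × 0.5043 = 1.5129
σ²_total = sum of item variances + 2·Σcov = 4.025 + 2 × 1.5129 = 7.0508
α = (3/2)·(1 − 4.025/7.0508) = 0.64

α = 0.64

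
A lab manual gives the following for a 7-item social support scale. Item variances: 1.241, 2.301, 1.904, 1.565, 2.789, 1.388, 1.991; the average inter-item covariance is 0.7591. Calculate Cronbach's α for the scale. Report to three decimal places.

Σσ²ᵢ = 1.241 + 2.301 + 1.904 + 1.565 + 2.789 + 1.388 + 1.991 = 13.179
Sum of the 21 distinct covariances = 21 × 0.7591 = 15.9411
Var(T) = Σσ²ᵢ + 2·Σcov = 13.179 + 2 × 15.9411 = 45.0612
α = (7/6)·(1 − 13.179/45.0612) = 0.825

α = 0.825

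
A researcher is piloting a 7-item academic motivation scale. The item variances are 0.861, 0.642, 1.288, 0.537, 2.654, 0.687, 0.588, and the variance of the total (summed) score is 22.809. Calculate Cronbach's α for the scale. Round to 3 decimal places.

α = 0.795

sum of item variances = 0.861 + 0.642 + 1.288 + 0.537 + 2.654 + 0.687 + 0.588 = 7.257
α = (k/(k−1))·(1 − sum of item variances/Var(T)) = (7/6)·(1 − 7.257/22.809) = 0.795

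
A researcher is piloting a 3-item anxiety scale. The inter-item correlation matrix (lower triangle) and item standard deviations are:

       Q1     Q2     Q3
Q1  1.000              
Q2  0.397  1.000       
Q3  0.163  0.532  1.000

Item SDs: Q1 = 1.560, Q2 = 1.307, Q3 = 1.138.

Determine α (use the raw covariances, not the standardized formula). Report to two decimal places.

α = 0.62

Σσ²ᵢ = 1.560² + 1.307² + 1.138² = 5.4369
Covariances σ_ij = r_ij · s_i · s_j:
  σ(Q1,Q2) = 0.397 × 1.560 × 1.307 = 0.8095
  σ(Q1,Q3) = 0.163 × 1.560 × 1.138 = 0.2894
  σ(Q2,Q3) = 0.532 × 1.307 × 1.138 = 0.7913
σ²_T = Σσ²ᵢ + 2·Σσ_ij = 5.4369 + 2 × 1.8902 = 9.2173
α = (3/2)·(1 − 5.4369/9.2173) = 0.62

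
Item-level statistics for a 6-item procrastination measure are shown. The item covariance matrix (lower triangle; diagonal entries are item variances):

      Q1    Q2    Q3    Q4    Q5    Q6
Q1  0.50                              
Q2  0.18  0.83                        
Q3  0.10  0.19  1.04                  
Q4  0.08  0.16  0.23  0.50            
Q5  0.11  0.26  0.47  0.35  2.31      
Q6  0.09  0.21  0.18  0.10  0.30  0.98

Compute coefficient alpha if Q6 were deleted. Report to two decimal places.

α = 0.56

Remaining items: Q1, Q2, Q3, Q4, Q5 (k = 5).
Σσ²ᵢ = 0.50 + 0.83 + 1.04 + 0.50 + 2.31 = 5.18
σ²_total = 5.18 + 2 × 2.13 = 9.44
α (item deleted) = (5/4)·(1 − 5.18/9.44) = 0.56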